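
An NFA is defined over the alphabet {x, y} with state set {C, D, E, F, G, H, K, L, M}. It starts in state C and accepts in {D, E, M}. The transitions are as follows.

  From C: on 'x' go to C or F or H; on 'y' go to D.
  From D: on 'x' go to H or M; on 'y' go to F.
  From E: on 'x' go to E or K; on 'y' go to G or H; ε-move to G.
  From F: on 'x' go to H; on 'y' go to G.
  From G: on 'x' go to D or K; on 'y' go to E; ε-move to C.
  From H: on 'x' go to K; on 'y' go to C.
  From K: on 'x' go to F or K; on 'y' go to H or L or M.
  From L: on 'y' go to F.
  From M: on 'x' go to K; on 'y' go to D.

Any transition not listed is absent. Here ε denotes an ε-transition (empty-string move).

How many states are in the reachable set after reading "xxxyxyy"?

5

Start in {C}.
Read 'x': C→{C, F, H}; now {C, F, H}.
Read 'x': C→{C, F, H}, F→{H}, H→{K}; now {C, F, H, K}.
Read 'x': C→{C, F, H}, F→{H}, H→{K}, K→{F, K}; now {C, F, H, K}.
Read 'y': C→{D}, F→{G}, H→{C}, K→{H, L, M}; now {C, D, G, H, L, M}.
Read 'x': C→{C, F, H}, D→{H, M}, G→{D, K}, H→{K}, L→∅, M→{K}; now {C, D, F, H, K, M}.
Read 'y': C→{D}, D→{F}, F→{G}, H→{C}, K→{H, L, M}, M→{D}; now {C, D, F, G, H, L, M}.
Read 'y': C→{D}, D→{F}, F→{G}, G→{E}, H→{C}, L→{F}, M→{D}; now {C, D, E, F, G}.
That set has 5 states.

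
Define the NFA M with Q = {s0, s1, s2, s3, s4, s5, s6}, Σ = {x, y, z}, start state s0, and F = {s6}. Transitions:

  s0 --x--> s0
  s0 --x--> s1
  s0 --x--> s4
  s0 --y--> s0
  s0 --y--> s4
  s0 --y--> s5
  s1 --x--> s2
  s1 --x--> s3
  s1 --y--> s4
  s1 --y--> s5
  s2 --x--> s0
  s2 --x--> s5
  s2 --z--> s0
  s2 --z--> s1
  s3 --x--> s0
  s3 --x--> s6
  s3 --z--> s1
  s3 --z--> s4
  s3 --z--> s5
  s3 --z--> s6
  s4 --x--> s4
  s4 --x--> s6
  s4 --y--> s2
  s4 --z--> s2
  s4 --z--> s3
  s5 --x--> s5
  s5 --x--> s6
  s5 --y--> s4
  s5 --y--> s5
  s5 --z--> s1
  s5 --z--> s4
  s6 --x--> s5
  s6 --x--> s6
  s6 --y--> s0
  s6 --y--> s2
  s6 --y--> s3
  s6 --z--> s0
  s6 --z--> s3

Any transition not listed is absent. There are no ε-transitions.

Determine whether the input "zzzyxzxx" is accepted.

Start in {s0}.
Read 'z': s0→∅; now ∅.
The set is empty and remains empty for the remaining 7 symbols.
The final set ∅ contains no accepting state.

No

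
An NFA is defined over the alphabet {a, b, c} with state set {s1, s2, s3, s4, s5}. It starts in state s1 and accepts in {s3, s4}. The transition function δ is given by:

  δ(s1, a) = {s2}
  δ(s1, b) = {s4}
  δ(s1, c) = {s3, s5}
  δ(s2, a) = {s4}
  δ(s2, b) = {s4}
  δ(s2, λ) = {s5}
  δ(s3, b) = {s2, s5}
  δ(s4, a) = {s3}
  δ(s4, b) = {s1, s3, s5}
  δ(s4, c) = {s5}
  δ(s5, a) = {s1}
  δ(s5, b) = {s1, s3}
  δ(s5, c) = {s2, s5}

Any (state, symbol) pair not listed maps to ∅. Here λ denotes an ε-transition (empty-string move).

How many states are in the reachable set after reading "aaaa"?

2

Start in {s1}.
Read 'a': {s1} → {s2, s5}.
Read 'a': {s2, s5} → {s1, s4}.
Read 'a': {s1, s4} → {s2, s3, s5}.
Read 'a': {s2, s3, s5} → {s1, s4}.
That set has 2 states.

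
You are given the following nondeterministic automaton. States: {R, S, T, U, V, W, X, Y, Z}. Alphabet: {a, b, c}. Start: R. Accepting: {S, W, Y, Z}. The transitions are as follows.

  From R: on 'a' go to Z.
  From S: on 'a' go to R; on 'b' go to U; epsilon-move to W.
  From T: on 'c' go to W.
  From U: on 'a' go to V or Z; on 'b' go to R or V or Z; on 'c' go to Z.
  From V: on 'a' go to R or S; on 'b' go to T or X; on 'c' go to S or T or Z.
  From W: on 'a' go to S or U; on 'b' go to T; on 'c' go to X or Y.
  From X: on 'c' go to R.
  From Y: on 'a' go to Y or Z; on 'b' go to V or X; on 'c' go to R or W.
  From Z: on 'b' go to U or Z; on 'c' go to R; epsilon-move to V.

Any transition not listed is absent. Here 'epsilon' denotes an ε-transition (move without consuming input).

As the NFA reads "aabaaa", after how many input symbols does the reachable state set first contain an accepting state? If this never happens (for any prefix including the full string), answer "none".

Start in {R}.
Read 'a': {R} → {V, Z}.
None of the earlier sets intersect F, but {V, Z} does.

1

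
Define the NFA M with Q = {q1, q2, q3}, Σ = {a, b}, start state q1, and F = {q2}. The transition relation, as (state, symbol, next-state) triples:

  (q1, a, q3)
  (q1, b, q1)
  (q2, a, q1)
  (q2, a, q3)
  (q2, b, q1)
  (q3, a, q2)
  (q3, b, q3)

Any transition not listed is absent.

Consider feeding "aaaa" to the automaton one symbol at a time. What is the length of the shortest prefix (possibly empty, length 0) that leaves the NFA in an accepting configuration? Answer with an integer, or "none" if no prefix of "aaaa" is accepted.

2

Start in {q1}.
Read 'a': q1→{q3}; now {q3}.
Read 'a': q3→{q2}; now {q2}.
None of the earlier sets intersect F, but {q2} does.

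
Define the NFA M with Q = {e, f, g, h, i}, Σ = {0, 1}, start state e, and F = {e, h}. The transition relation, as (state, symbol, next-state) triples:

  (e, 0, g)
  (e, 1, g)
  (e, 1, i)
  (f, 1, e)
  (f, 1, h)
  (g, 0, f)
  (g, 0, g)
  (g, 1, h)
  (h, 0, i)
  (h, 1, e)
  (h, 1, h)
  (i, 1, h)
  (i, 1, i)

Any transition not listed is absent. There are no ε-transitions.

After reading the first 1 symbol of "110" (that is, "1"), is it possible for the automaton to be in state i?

Start in {e}.
Read '1': {e} → {g, i}.
State i is in {g, i}.

Yes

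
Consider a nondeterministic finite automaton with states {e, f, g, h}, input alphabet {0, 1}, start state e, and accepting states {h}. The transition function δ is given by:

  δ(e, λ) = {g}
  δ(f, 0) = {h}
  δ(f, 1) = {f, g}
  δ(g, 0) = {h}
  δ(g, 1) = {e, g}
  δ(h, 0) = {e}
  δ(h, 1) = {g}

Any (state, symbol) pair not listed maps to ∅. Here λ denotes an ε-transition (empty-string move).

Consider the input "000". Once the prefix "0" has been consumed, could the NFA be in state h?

Yes

Start: ε-closure({e}) = {e, g}.
Read '0': e→∅, g→{h}; now {h}.
State h is in {h}.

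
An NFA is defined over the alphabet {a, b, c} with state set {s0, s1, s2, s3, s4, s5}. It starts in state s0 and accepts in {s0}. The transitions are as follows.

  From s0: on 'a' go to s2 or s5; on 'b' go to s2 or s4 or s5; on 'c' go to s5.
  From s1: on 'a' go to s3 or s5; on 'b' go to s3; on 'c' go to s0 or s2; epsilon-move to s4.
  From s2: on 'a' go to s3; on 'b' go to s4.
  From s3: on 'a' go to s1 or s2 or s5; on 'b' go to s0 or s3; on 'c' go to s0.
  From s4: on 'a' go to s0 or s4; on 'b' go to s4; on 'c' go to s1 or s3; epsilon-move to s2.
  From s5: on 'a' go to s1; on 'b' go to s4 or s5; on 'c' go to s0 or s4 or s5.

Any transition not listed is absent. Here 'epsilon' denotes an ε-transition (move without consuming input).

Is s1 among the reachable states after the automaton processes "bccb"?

No

Start in {s0}.
Read 'b': {s0} → {s2, s4, s5}.
Read 'c': {s2, s4, s5} → {s0, s1, s2, s3, s4, s5}.
Read 'c': {s0, s1, s2, s3, s4, s5} → {s0, s1, s2, s3, s4, s5}.
Read 'b': {s0, s1, s2, s3, s4, s5} → {s0, s2, s3, s4, s5}.
State s1 is not in {s0, s2, s3, s4, s5}.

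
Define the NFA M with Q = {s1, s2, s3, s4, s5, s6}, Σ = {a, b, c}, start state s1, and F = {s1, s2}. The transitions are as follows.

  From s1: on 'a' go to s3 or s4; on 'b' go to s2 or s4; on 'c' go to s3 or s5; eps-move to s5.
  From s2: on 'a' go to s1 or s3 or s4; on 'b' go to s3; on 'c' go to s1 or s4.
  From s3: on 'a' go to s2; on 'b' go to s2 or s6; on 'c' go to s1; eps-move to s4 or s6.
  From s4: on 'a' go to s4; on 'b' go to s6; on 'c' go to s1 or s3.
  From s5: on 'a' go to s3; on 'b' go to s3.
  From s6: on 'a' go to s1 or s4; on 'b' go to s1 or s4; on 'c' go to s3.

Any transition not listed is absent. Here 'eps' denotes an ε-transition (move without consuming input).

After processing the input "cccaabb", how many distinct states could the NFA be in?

Start: ε-closure({s1}) = {s1, s5}.
Read 'c': s1→{s3, s5}, s5→∅; union {s3, s5}; ε-closure = {s3, s4, s5, s6}.
Read 'c': s3→{s1}, s4→{s1, s3}, s5→∅, s6→{s3}; union {s1, s3}; ε-closure = {s1, s3, s4, s5, s6}.
Read 'c': s1→{s3, s5}, s3→{s1}, s4→{s1, s3}, s5→∅, s6→{s3}; union {s1, s3, s5}; ε-closure = {s1, s3, s4, s5, s6}.
Read 'a': s1→{s3, s4}, s3→{s2}, s4→{s4}, s5→{s3}, s6→{s1, s4}; union {s1, s2, s3, s4}; ε-closure = {s1, s2, s3, s4, s5, s6}.
Read 'a': s1→{s3, s4}, s2→{s1, s3, s4}, s3→{s2}, s4→{s4}, s5→{s3}, s6→{s1, s4}; union {s1, s2, s3, s4}; ε-closure = {s1, s2, s3, s4, s5, s6}.
Read 'b': s1→{s2, s4}, s2→{s3}, s3→{s2, s6}, s4→{s6}, s5→{s3}, s6→{s1, s4}; union {s1, s2, s3, s4, s6}; ε-closure = {s1, s2, s3, s4, s5, s6}.
Read 'b': s1→{s2, s4}, s2→{s3}, s3→{s2, s6}, s4→{s6}, s5→{s3}, s6→{s1, s4}; union {s1, s2, s3, s4, s6}; ε-closure = {s1, s2, s3, s4, s5, s6}.
That set has 6 states.

6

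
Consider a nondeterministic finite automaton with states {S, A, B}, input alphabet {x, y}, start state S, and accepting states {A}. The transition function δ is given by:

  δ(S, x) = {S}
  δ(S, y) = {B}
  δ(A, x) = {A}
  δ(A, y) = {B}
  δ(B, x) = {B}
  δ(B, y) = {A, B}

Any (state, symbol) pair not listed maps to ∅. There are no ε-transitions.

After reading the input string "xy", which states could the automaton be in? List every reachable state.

Start in {S}.
Read 'x': S→{S}; now {S}.
Read 'y': S→{B}; now {B}.

{B}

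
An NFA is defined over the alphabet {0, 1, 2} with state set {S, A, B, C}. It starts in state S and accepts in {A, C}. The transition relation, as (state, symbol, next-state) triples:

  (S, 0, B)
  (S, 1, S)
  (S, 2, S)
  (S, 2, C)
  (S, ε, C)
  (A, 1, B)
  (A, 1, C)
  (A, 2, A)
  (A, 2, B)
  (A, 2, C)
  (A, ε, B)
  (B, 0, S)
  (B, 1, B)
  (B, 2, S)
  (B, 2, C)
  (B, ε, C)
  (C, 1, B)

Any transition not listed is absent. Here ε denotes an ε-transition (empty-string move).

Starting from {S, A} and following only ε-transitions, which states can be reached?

{S, A, B, C}

Begin with {S, A}.
ε-move A → B; add B.
ε-move B → C; add C.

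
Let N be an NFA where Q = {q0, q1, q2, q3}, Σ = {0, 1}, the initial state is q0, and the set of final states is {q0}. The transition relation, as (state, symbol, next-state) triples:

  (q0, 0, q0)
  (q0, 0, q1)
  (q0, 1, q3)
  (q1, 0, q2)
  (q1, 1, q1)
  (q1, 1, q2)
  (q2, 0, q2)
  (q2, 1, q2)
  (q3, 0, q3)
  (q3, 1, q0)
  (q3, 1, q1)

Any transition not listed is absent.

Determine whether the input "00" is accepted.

Yes

Start in {q0}.
Read '0': {q0} → {q0, q1}.
Read '0': {q0, q1} → {q0, q1, q2}.
The final set {q0, q1, q2} contains the accepting state q0.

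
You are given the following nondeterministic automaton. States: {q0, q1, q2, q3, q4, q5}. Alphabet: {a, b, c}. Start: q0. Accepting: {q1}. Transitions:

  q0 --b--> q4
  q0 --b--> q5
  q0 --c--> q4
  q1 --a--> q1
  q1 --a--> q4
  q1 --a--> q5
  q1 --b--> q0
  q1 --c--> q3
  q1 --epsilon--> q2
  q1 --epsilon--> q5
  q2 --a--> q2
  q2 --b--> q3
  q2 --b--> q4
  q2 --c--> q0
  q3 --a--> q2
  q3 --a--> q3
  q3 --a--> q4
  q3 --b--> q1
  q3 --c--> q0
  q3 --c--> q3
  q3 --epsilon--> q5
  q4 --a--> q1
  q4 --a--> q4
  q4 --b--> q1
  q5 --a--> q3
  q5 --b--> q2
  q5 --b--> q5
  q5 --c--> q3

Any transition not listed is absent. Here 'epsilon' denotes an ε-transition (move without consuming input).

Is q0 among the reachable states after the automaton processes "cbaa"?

No

Start in {q0}.
Read 'c': q0→{q4}; now {q4}.
Read 'b': q4→{q1}; union {q1}; ε-closure = {q1, q2, q5}.
Read 'a': q1→{q1, q4, q5}, q2→{q2}, q5→{q3}; now {q1, q2, q3, q4, q5}.
Read 'a': q1→{q1, q4, q5}, q2→{q2}, q3→{q2, q3, q4}, q4→{q1, q4}, q5→{q3}; now {q1, q2, q3, q4, q5}.
State q0 is not in {q1, q2, q3, q4, q5}.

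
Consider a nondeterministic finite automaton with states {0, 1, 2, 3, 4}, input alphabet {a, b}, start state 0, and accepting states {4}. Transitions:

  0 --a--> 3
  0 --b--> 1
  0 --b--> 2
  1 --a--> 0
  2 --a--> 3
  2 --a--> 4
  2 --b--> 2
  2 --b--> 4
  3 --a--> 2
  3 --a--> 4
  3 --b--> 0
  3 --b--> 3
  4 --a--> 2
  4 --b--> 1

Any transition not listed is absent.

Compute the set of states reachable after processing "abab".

{0, 1, 2, 3, 4}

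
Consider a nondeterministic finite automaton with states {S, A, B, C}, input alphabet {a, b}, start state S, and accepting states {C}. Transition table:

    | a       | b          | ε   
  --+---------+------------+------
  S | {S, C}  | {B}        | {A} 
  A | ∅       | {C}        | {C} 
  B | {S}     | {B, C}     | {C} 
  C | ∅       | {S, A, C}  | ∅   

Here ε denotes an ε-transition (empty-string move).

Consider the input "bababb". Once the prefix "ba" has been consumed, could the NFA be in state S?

Start: ε-closure({S}) = {S, A, C}.
Read 'b': {S, A, C} → {S, A, B, C}.
Read 'a': {S, A, B, C} → {S, A, C}.
State S is in {S, A, C}.

Yes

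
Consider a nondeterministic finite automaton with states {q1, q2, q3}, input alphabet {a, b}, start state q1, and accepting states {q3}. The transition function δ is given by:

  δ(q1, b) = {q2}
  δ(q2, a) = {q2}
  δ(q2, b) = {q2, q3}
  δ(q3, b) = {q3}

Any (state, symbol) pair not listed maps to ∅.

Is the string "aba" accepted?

Start in {q1}.
Read 'a': q1→∅; now ∅.
The set is empty and remains empty for the remaining 2 symbols.
The final set ∅ contains no accepting state.

No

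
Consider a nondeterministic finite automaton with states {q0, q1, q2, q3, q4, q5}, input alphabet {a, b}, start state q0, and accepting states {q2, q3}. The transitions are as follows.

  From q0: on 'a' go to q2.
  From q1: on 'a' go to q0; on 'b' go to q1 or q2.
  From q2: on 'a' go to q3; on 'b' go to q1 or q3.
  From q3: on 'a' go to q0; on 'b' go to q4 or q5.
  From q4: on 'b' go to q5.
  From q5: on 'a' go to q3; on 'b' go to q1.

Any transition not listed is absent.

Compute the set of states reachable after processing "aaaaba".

Start in {q0}.
Read 'a': {q0} → {q2}.
Read 'a': {q2} → {q3}.
Read 'a': {q3} → {q0}.
Read 'a': {q0} → {q2}.
Read 'b': {q2} → {q1, q3}.
Read 'a': {q1, q3} → {q0}.

{q0}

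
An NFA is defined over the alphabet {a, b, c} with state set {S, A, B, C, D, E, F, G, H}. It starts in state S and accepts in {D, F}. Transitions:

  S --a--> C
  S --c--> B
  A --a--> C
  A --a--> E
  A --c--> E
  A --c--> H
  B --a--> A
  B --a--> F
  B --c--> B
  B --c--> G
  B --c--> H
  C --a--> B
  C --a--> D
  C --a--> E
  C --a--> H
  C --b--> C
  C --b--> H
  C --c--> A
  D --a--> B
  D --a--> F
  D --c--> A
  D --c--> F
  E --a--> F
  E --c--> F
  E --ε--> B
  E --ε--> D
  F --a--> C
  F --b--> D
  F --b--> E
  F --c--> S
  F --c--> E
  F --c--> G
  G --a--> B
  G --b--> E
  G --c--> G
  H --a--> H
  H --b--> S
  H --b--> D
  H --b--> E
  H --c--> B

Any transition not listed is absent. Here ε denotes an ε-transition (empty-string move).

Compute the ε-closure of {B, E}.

Begin with {B, E}.
ε-move E → D; add D.

{B, D, E}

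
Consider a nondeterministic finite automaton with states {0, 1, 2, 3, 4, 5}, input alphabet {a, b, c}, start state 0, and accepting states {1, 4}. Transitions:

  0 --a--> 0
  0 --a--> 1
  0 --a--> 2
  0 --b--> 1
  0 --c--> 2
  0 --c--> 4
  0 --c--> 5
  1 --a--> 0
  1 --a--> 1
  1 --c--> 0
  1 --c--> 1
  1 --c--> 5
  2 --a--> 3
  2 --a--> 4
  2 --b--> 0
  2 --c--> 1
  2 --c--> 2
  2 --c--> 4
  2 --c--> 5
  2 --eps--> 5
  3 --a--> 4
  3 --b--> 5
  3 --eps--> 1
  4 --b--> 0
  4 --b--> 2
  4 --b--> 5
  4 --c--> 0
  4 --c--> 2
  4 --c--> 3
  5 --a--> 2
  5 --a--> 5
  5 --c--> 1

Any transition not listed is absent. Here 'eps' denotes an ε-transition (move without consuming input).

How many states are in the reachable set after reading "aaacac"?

6

Start in {0}.
Read 'a': {0} → {0, 1, 2, 5}.
Read 'a': {0, 1, 2, 5} → {0, 1, 2, 3, 4, 5}.
Read 'a': {0, 1, 2, 3, 4, 5} → {0, 1, 2, 3, 4, 5}.
Read 'c': {0, 1, 2, 3, 4, 5} → {0, 1, 2, 3, 4, 5}.
Read 'a': {0, 1, 2, 3, 4, 5} → {0, 1, 2, 3, 4, 5}.
Read 'c': {0, 1, 2, 3, 4, 5} → {0, 1, 2, 3, 4, 5}.
That set has 6 states.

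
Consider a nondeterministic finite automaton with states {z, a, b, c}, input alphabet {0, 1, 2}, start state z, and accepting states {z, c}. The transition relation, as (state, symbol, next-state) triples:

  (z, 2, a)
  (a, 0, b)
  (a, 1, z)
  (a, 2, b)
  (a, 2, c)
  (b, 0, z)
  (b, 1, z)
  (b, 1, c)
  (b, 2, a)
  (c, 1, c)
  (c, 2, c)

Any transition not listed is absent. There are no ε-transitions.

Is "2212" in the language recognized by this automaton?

Start in {z}.
Read '2': z→{a}; now {a}.
Read '2': a→{b, c}; now {b, c}.
Read '1': b→{z, c}, c→{c}; now {z, c}.
Read '2': z→{a}, c→{c}; now {a, c}.
The final set {a, c} contains the accepting state c.

Yes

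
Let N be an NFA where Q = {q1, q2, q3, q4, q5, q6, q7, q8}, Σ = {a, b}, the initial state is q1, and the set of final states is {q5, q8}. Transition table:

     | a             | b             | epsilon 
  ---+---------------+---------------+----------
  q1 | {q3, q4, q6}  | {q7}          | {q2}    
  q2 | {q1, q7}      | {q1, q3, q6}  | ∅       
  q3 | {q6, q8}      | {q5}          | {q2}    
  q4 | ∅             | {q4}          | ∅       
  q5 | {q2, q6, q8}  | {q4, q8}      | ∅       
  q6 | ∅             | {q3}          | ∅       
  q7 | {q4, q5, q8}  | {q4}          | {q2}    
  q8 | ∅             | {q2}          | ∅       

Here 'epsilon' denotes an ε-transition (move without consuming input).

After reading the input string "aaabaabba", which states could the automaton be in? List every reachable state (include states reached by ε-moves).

{q1, q2, q3, q4, q5, q6, q7, q8}

Start: ε-closure({q1}) = {q1, q2}.
Read 'a': q1→{q3, q4, q6}, q2→{q1, q7}; union {q1, q3, q4, q6, q7}; ε-closure = {q1, q2, q3, q4, q6, q7}.
Read 'a': q1→{q3, q4, q6}, q2→{q1, q7}, q3→{q6, q8}, q4→∅, q6→∅, q7→{q4, q5, q8}; union {q1, q3, q4, q5, q6, q7, q8}; ε-closure = {q1, q2, q3, q4, q5, q6, q7, q8}.
Read 'a': q1→{q3, q4, q6}, q2→{q1, q7}, q3→{q6, q8}, q4→∅, q5→{q2, q6, q8}, q6→∅, q7→{q4, q5, q8}, q8→∅; now {q1, q2, q3, q4, q5, q6, q7, q8}.
Read 'b': q1→{q7}, q2→{q1, q3, q6}, q3→{q5}, q4→{q4}, q5→{q4, q8}, q6→{q3}, q7→{q4}, q8→{q2}; now {q1, q2, q3, q4, q5, q6, q7, q8}.
Read 'a': q1→{q3, q4, q6}, q2→{q1, q7}, q3→{q6, q8}, q4→∅, q5→{q2, q6, q8}, q6→∅, q7→{q4, q5, q8}, q8→∅; now {q1, q2, q3, q4, q5, q6, q7, q8}.
Read 'a': q1→{q3, q4, q6}, q2→{q1, q7}, q3→{q6, q8}, q4→∅, q5→{q2, q6, q8}, q6→∅, q7→{q4, q5, q8}, q8→∅; now {q1, q2, q3, q4, q5, q6, q7, q8}.
Read 'b': q1→{q7}, q2→{q1, q3, q6}, q3→{q5}, q4→{q4}, q5→{q4, q8}, q6→{q3}, q7→{q4}, q8→{q2}; now {q1, q2, q3, q4, q5, q6, q7, q8}.
Read 'b': q1→{q7}, q2→{q1, q3, q6}, q3→{q5}, q4→{q4}, q5→{q4, q8}, q6→{q3}, q7→{q4}, q8→{q2}; now {q1, q2, q3, q4, q5, q6, q7, q8}.
Read 'a': q1→{q3, q4, q6}, q2→{q1, q7}, q3→{q6, q8}, q4→∅, q5→{q2, q6, q8}, q6→∅, q7→{q4, q5, q8}, q8→∅; now {q1, q2, q3, q4, q5, q6, q7, q8}.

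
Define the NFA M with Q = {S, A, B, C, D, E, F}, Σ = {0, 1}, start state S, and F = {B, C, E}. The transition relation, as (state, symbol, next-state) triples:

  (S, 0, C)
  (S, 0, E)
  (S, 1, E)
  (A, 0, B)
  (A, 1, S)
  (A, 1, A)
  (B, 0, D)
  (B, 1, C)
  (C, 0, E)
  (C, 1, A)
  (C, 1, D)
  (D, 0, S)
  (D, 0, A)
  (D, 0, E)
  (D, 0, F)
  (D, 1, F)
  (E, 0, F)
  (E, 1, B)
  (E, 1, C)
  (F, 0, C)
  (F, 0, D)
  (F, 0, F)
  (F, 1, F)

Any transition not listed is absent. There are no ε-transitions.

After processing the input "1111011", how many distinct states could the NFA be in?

7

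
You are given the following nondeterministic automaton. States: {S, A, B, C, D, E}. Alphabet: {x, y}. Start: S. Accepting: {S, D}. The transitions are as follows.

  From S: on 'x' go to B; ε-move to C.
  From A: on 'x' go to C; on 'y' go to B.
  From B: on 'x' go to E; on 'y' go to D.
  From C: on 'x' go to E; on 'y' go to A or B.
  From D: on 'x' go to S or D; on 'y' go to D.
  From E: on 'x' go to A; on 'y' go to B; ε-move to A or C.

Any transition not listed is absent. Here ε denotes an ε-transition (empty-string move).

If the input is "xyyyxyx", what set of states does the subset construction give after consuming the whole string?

Start: ε-closure({S}) = {S, C}.
Read 'x': {S, C} → {A, B, C, E}.
Read 'y': {A, B, C, E} → {A, B, D}.
Read 'y': {A, B, D} → {B, D}.
Read 'y': {B, D} → {D}.
Read 'x': {D} → {S, C, D}.
Read 'y': {S, C, D} → {A, B, D}.
Read 'x': {A, B, D} → {S, A, C, D, E}.

{S, A, C, D, E}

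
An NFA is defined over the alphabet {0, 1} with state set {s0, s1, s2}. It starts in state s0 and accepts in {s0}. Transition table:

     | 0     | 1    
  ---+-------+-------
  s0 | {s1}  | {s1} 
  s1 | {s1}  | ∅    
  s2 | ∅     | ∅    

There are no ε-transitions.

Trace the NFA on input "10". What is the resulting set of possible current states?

Start in {s0}.
Read '1': {s0} → {s1}.
Read '0': {s1} → {s1}.

{s1}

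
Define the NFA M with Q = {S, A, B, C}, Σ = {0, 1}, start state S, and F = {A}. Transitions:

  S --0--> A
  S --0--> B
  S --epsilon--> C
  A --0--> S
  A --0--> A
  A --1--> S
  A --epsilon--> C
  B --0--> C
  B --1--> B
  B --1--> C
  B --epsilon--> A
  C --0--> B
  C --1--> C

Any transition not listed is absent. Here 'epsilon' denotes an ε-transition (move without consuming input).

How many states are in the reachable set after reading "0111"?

4

Start: ε-closure({S}) = {S, C}.
Read '0': {S, C} → {A, B, C}.
Read '1': {A, B, C} → {S, A, B, C}.
Read '1': {S, A, B, C} → {S, A, B, C}.
Read '1': {S, A, B, C} → {S, A, B, C}.
That set has 4 states.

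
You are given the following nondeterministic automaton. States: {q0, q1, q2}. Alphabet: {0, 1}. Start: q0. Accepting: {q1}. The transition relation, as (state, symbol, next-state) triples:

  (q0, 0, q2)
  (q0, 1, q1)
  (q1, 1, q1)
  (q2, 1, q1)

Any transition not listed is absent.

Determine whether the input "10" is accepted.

Start in {q0}.
Read '1': q0→{q1}; now {q1}.
Read '0': q1→∅; now ∅.
The final set ∅ contains no accepting state.

No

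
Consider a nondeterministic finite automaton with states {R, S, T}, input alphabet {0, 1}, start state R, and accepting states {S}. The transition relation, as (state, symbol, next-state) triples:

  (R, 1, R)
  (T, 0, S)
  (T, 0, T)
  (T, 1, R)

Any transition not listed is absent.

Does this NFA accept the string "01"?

No

Start in {R}.
Read '0': R→∅; now ∅.
The set is empty and remains empty for the remaining 1 symbol.
The final set ∅ contains no accepting state.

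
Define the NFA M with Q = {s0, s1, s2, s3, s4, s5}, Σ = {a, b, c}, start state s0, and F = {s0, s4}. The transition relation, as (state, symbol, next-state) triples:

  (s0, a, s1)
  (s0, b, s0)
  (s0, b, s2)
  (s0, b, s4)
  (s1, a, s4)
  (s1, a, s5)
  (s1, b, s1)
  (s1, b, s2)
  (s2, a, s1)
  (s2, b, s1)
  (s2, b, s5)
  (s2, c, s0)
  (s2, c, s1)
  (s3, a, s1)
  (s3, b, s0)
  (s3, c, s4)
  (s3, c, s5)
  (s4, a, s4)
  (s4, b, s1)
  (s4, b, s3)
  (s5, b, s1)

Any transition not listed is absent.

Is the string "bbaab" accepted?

No

Start in {s0}.
Read 'b': {s0} → {s0, s2, s4}.
Read 'b': {s0, s2, s4} → {s0, s1, s2, s3, s4, s5}.
Read 'a': {s0, s1, s2, s3, s4, s5} → {s1, s4, s5}.
Read 'a': {s1, s4, s5} → {s4, s5}.
Read 'b': {s4, s5} → {s1, s3}.
The final set {s1, s3} contains no accepting state.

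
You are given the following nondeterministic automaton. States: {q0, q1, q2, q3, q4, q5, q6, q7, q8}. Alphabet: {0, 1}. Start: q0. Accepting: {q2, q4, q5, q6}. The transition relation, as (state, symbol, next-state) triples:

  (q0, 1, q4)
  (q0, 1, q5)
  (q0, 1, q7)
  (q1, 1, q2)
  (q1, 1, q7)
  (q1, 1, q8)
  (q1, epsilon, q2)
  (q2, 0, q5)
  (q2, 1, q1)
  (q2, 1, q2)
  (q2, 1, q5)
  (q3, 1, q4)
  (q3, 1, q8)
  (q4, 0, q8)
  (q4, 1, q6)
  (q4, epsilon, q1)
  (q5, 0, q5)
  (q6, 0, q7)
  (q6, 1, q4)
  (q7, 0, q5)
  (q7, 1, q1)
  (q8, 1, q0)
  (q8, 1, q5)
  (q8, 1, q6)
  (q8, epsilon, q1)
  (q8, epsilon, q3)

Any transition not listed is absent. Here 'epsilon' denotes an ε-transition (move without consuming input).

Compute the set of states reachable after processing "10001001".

∅

Start in {q0}.
Read '1': {q0} → {q1, q2, q4, q5, q7}.
Read '0': {q1, q2, q4, q5, q7} → {q1, q2, q3, q5, q8}.
Read '0': {q1, q2, q3, q5, q8} → {q5}.
Read '0': {q5} → {q5}.
Read '1': {q5} → ∅.
The set is empty and remains empty for the remaining 3 symbols.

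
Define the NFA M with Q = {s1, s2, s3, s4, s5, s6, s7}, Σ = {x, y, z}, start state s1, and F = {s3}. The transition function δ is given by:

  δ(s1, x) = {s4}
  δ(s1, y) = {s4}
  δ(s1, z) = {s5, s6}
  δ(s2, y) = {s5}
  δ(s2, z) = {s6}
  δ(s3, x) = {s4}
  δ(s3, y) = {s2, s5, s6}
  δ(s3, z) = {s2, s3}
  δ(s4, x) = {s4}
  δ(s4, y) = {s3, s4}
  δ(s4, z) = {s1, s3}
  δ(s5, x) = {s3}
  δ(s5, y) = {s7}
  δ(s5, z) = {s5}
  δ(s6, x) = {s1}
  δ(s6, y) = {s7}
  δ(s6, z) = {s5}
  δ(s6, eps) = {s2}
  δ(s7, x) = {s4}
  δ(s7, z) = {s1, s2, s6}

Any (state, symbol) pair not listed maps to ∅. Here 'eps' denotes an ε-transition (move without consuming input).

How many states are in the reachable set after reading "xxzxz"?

2

Start in {s1}.
Read 'x': {s1} → {s4}.
Read 'x': {s4} → {s4}.
Read 'z': {s4} → {s1, s3}.
Read 'x': {s1, s3} → {s4}.
Read 'z': {s4} → {s1, s3}.
That set has 2 states.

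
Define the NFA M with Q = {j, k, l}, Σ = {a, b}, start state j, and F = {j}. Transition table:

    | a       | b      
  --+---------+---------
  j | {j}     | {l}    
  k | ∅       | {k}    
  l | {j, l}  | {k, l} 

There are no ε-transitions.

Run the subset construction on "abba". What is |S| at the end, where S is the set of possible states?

Start in {j}.
Read 'a': {j} → {j}.
Read 'b': {j} → {l}.
Read 'b': {l} → {k, l}.
Read 'a': {k, l} → {j, l}.
That set has 2 states.

2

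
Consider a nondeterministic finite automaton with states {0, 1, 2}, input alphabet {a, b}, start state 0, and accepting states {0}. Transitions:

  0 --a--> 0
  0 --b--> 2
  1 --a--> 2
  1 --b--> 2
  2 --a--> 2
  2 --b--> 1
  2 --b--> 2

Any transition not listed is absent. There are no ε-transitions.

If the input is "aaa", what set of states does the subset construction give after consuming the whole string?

{0}

Start in {0}.
Read 'a': 0→{0}; now {0}.
Read 'a': 0→{0}; now {0}.
Read 'a': 0→{0}; now {0}.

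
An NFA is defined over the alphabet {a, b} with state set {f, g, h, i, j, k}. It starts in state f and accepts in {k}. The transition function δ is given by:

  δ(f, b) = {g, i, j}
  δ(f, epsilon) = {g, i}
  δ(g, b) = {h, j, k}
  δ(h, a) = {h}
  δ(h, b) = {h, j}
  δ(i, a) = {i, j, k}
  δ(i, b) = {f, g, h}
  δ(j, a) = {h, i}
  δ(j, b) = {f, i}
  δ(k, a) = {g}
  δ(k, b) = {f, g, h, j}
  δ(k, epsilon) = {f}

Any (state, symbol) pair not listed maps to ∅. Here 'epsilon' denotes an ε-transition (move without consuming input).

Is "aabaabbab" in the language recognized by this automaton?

Yes

Start: ε-closure({f}) = {f, g, i}.
Read 'a': f→∅, g→∅, i→{i, j, k}; union {i, j, k}; ε-closure = {f, g, i, j, k}.
Read 'a': f→∅, g→∅, i→{i, j, k}, j→{h, i}, k→{g}; union {g, h, i, j, k}; ε-closure = {f, g, h, i, j, k}.
Read 'b': f→{g, i, j}, g→{h, j, k}, h→{h, j}, i→{f, g, h}, j→{f, i}, k→{f, g, h, j}; now {f, g, h, i, j, k}.
Read 'a': f→∅, g→∅, h→{h}, i→{i, j, k}, j→{h, i}, k→{g}; union {g, h, i, j, k}; ε-closure = {f, g, h, i, j, k}.
Read 'a': f→∅, g→∅, h→{h}, i→{i, j, k}, j→{h, i}, k→{g}; union {g, h, i, j, k}; ε-closure = {f, g, h, i, j, k}.
Read 'b': f→{g, i, j}, g→{h, j, k}, h→{h, j}, i→{f, g, h}, j→{f, i}, k→{f, g, h, j}; now {f, g, h, i, j, k}.
Read 'b': f→{g, i, j}, g→{h, j, k}, h→{h, j}, i→{f, g, h}, j→{f, i}, k→{f, g, h, j}; now {f, g, h, i, j, k}.
Read 'a': f→∅, g→∅, h→{h}, i→{i, j, k}, j→{h, i}, k→{g}; union {g, h, i, j, k}; ε-closure = {f, g, h, i, j, k}.
Read 'b': f→{g, i, j}, g→{h, j, k}, h→{h, j}, i→{f, g, h}, j→{f, i}, k→{f, g, h, j}; now {f, g, h, i, j, k}.
The final set {f, g, h, i, j, k} contains the accepting state k.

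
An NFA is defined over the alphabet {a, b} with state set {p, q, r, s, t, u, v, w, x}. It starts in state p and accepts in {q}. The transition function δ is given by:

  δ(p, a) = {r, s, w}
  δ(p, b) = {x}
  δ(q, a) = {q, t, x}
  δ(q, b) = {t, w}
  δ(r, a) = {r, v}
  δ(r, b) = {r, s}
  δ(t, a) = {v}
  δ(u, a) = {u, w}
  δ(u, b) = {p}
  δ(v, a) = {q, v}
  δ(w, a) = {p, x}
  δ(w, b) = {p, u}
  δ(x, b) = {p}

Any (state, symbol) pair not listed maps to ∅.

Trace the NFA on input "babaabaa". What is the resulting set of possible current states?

∅

Start in {p}.
Read 'b': p→{x}; now {x}.
Read 'a': x→∅; now ∅.
The set is empty and remains empty for the remaining 6 symbols.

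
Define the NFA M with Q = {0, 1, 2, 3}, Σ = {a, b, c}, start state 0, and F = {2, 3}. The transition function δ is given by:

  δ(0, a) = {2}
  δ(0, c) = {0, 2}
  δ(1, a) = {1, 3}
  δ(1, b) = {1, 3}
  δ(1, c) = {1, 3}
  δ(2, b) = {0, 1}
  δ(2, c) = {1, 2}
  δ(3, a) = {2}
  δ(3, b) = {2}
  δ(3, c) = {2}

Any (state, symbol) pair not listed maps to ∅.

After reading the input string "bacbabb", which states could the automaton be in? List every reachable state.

Start in {0}.
Read 'b': 0→∅; now ∅.
The set is empty and remains empty for the remaining 6 symbols.

∅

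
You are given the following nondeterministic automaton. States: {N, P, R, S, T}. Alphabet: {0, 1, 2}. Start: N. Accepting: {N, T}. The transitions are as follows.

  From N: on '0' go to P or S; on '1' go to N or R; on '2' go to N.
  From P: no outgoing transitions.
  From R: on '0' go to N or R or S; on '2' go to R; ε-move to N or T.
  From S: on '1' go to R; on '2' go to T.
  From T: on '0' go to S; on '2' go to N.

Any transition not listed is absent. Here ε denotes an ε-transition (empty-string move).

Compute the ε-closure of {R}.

Begin with {R}.
ε-move R → N; add N.
ε-move R → T; add T.

{N, R, T}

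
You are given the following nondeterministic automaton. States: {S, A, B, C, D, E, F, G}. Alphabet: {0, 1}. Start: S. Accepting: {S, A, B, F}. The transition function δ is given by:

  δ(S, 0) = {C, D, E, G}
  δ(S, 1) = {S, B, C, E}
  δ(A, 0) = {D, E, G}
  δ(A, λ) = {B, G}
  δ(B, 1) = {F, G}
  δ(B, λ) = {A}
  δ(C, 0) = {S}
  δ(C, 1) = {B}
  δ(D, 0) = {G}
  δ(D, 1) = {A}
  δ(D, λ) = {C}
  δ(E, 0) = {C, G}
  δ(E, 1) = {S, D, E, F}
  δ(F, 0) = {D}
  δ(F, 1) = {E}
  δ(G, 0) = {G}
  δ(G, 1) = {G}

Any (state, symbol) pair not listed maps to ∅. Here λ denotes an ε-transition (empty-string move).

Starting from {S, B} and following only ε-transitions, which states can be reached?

Begin with {S, B}.
ε-move B → A; add A.
ε-move A → G; add G.

{S, A, B, G}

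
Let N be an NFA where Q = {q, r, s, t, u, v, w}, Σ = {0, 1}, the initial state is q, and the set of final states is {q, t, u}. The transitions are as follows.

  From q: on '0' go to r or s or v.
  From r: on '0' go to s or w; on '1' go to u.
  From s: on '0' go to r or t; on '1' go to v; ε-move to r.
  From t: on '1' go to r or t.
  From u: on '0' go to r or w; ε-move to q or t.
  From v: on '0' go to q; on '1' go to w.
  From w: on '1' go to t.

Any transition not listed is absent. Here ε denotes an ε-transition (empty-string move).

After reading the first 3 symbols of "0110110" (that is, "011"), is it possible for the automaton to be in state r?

Yes

Start in {q}.
Read '0': {q} → {r, s, v}.
Read '1': {r, s, v} → {q, t, u, v, w}.
Read '1': {q, t, u, v, w} → {r, t, w}.
State r is in {r, t, w}.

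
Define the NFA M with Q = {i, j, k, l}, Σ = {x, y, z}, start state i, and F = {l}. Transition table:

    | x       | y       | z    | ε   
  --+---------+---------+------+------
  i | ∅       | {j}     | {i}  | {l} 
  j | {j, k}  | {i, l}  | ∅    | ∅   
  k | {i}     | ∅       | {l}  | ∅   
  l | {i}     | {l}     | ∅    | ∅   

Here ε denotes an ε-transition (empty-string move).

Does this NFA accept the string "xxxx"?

Start: ε-closure({i}) = {i, l}.
Read 'x': i→∅, l→{i}; union {i}; ε-closure = {i, l}.
Read 'x': i→∅, l→{i}; union {i}; ε-closure = {i, l}.
Read 'x': i→∅, l→{i}; union {i}; ε-closure = {i, l}.
Read 'x': i→∅, l→{i}; union {i}; ε-closure = {i, l}.
The final set {i, l} contains the accepting state l.

Yes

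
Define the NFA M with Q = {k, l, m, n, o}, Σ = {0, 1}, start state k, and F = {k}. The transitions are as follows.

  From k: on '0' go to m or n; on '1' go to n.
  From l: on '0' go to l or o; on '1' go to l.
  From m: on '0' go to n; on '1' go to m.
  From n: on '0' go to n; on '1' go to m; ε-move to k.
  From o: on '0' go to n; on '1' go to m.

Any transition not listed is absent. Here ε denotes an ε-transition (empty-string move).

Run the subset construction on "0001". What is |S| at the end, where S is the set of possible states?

3

Start in {k}.
Read '0': k→{m, n}; union {m, n}; ε-closure = {k, m, n}.
Read '0': k→{m, n}, m→{n}, n→{n}; union {m, n}; ε-closure = {k, m, n}.
Read '0': k→{m, n}, m→{n}, n→{n}; union {m, n}; ε-closure = {k, m, n}.
Read '1': k→{n}, m→{m}, n→{m}; union {m, n}; ε-closure = {k, m, n}.
That set has 3 states.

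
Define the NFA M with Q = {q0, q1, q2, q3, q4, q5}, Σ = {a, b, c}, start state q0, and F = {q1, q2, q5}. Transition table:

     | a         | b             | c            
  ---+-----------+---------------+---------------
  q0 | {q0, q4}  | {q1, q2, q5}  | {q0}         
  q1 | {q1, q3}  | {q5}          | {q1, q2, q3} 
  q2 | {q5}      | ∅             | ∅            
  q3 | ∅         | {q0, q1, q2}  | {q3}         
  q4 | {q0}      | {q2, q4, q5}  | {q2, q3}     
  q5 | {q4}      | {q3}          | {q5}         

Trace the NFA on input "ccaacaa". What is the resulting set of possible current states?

{q0, q4}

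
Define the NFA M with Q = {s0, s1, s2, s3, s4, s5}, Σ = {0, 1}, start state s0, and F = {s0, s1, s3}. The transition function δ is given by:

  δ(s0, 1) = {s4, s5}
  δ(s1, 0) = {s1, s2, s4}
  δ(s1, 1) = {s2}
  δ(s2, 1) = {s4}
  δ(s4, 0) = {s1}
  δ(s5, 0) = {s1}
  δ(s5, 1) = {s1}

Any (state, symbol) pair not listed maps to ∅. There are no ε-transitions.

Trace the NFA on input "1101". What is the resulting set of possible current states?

Start in {s0}.
Read '1': {s0} → {s4, s5}.
Read '1': {s4, s5} → {s1}.
Read '0': {s1} → {s1, s2, s4}.
Read '1': {s1, s2, s4} → {s2, s4}.

{s2, s4}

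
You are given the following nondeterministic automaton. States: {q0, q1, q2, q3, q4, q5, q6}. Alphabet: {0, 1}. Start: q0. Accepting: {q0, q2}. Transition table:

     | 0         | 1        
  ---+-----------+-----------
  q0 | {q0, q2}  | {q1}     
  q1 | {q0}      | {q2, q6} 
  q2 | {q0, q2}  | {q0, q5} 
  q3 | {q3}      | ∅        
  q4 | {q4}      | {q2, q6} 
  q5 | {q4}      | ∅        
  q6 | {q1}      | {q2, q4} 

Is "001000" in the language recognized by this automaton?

Yes

Start in {q0}.
Read '0': q0→{q0, q2}; now {q0, q2}.
Read '0': q0→{q0, q2}, q2→{q0, q2}; now {q0, q2}.
Read '1': q0→{q1}, q2→{q0, q5}; now {q0, q1, q5}.
Read '0': q0→{q0, q2}, q1→{q0}, q5→{q4}; now {q0, q2, q4}.
Read '0': q0→{q0, q2}, q2→{q0, q2}, q4→{q4}; now {q0, q2, q4}.
Read '0': q0→{q0, q2}, q2→{q0, q2}, q4→{q4}; now {q0, q2, q4}.
The final set {q0, q2, q4} contains the accepting states q0, q2.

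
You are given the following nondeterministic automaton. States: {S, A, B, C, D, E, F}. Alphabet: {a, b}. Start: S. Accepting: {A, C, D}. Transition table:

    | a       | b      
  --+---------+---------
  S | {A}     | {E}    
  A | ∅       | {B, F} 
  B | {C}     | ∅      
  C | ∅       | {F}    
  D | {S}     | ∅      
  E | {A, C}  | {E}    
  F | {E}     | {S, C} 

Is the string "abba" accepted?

Yes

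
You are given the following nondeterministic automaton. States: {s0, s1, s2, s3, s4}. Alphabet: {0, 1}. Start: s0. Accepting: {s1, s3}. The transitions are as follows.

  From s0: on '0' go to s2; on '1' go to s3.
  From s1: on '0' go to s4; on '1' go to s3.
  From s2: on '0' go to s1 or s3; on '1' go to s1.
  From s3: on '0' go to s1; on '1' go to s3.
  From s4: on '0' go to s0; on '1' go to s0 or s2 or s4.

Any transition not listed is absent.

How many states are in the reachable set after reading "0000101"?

2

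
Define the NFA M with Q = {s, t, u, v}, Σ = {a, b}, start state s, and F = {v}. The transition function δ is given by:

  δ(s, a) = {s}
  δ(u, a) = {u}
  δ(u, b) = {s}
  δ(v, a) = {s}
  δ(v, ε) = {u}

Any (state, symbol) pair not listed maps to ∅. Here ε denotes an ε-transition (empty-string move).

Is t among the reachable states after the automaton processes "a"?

No

Start in {s}.
Read 'a': s→{s}; now {s}.
State t is not in {s}.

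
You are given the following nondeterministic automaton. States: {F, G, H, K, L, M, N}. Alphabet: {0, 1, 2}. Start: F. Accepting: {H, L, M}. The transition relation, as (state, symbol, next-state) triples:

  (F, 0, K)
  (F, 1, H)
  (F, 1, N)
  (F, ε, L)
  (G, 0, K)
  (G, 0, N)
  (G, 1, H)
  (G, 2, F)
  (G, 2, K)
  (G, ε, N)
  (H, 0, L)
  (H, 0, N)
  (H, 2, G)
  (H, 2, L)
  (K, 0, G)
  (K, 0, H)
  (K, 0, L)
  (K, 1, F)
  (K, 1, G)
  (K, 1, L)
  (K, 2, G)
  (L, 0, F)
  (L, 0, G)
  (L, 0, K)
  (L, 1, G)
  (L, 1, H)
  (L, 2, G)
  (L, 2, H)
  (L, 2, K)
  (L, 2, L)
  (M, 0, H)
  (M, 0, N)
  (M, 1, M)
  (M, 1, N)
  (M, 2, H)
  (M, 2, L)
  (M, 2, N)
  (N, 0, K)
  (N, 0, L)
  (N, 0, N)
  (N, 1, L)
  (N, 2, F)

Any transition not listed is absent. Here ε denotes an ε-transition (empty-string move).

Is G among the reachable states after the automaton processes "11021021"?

Yes

Start: ε-closure({F}) = {F, L}.
Read '1': F→{H, N}, L→{G, H}; now {G, H, N}.
Read '1': G→{H}, H→∅, N→{L}; now {H, L}.
Read '0': H→{L, N}, L→{F, G, K}; now {F, G, K, L, N}.
Read '2': F→∅, G→{F, K}, K→{G}, L→{G, H, K, L}, N→{F}; union {F, G, H, K, L}; ε-closure = {F, G, H, K, L, N}.
Read '1': F→{H, N}, G→{H}, H→∅, K→{F, G, L}, L→{G, H}, N→{L}; now {F, G, H, L, N}.
Read '0': F→{K}, G→{K, N}, H→{L, N}, L→{F, G, K}, N→{K, L, N}; now {F, G, K, L, N}.
Read '2': F→∅, G→{F, K}, K→{G}, L→{G, H, K, L}, N→{F}; union {F, G, H, K, L}; ε-closure = {F, G, H, K, L, N}.
Read '1': F→{H, N}, G→{H}, H→∅, K→{F, G, L}, L→{G, H}, N→{L}; now {F, G, H, L, N}.
State G is in {F, G, H, L, N}.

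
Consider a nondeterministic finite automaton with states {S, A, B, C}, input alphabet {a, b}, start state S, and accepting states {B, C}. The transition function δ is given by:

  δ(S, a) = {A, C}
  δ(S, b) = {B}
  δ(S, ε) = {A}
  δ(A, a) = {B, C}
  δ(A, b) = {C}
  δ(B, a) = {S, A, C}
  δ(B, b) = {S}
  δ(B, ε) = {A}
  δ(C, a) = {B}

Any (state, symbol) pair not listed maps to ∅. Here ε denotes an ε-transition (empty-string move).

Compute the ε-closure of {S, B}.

Begin with {S, B}.
ε-move S → A; add A.

{S, A, B}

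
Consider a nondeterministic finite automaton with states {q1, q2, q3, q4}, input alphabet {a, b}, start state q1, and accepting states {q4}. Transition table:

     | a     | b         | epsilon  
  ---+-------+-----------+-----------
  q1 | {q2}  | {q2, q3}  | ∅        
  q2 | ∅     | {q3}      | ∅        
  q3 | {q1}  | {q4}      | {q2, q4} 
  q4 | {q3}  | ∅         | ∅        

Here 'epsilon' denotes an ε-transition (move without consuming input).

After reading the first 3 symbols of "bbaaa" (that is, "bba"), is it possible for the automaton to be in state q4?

Yes

Start in {q1}.
Read 'b': {q1} → {q2, q3, q4}.
Read 'b': {q2, q3, q4} → {q2, q3, q4}.
Read 'a': {q2, q3, q4} → {q1, q2, q3, q4}.
State q4 is in {q1, q2, q3, q4}.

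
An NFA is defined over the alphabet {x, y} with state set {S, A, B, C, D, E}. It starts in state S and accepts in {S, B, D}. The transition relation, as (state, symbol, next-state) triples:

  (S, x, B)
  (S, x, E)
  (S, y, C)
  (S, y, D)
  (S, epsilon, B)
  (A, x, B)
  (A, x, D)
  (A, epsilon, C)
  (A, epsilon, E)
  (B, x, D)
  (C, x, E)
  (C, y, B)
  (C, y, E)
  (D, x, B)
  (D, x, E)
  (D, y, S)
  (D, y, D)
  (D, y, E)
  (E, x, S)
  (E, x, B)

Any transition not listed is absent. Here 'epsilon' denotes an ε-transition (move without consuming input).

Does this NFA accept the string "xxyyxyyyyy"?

Yes

Start: ε-closure({S}) = {S, B}.
Read 'x': S→{B, E}, B→{D}; now {B, D, E}.
Read 'x': B→{D}, D→{B, E}, E→{S, B}; now {S, B, D, E}.
Read 'y': S→{C, D}, B→∅, D→{S, D, E}, E→∅; union {S, C, D, E}; ε-closure = {S, B, C, D, E}.
Read 'y': S→{C, D}, B→∅, C→{B, E}, D→{S, D, E}, E→∅; now {S, B, C, D, E}.
Read 'x': S→{B, E}, B→{D}, C→{E}, D→{B, E}, E→{S, B}; now {S, B, D, E}.
Read 'y': S→{C, D}, B→∅, D→{S, D, E}, E→∅; union {S, C, D, E}; ε-closure = {S, B, C, D, E}.
Read 'y': S→{C, D}, B→∅, C→{B, E}, D→{S, D, E}, E→∅; now {S, B, C, D, E}.
Read 'y': S→{C, D}, B→∅, C→{B, E}, D→{S, D, E}, E→∅; now {S, B, C, D, E}.
Read 'y': S→{C, D}, B→∅, C→{B, E}, D→{S, D, E}, E→∅; now {S, B, C, D, E}.
Read 'y': S→{C, D}, B→∅, C→{B, E}, D→{S, D, E}, E→∅; now {S, B, C, D, E}.
The final set {S, B, C, D, E} contains the accepting states S, B, D.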